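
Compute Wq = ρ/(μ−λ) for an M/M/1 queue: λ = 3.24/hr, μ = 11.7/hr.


ρ = 3.24/11.7 = 0.2769
Wq = ρ/(μ−λ) = 0.2769/(11.7 − 3.24) = 0.2769/8.46 = 0.03273 hr

Final: 0.03273 hr


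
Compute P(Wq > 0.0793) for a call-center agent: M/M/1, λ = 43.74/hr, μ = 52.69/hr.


ρ = 43.74/52.69 = 0.8301
P(Wq > t) = ρ·e^{−(μ−λ)t} = 0.8301·e^{−0.7097}
= 0.8301·0.491775 = 0.408241

Final: 0.408241


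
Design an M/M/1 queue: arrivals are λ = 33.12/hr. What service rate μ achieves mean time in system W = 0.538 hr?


W = 1/(μ−λ) ⇒ μ − λ = 1/W = 1/0.538 = 1.8587
μ = λ + 1/W = 33.12 + 1.8587 = 34.9787 per hr

Final: 34.9787 /hr


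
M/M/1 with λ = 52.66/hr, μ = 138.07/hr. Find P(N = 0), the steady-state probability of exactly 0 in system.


ρ = 52.66/138.07 = 0.3814
P_n = (1−ρ)·ρ^n = (1 − 0.3814)·0.3814^0 = 0.6186·1.000000 = 0.618599

Final: 0.618599


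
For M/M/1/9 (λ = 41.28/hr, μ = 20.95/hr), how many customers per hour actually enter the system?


ρ = 1.9704; P_K = (1−ρ)ρ^9/(1−ρ^10) = 0.493049
λ_eff = λ(1 − P_K) = 41.28·(1 − 0.493049) = 41.28·0.506951 = 20.9269 /hr

Final: 20.9269 /hr


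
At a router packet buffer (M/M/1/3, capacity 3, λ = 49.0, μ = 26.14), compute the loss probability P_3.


ρ = λ/μ = 49.0/26.14 = 1.8745
P_K = (1−ρ)ρ^K/(1−ρ^(K+1)) = (-0.8745·6.586755)/(1 − 12.347015)
= -5.760261/-11.347015 = 0.507645

Final: 0.507645


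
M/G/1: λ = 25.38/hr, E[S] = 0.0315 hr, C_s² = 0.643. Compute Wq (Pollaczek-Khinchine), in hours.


ρ = λ·E[S] = 25.38·0.0315 = 0.7995
E[S²] = E[S]²(1+C_s²) = 0.0315²·(1+0.643) = 0.001630
Wq = λ·E[S²]/(2(1−ρ)) = 25.38·0.001630/(2·0.2005) = 0.10317 hr

Final: 0.10317 hr


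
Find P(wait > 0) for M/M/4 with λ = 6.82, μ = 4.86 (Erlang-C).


a = λ/μ = 1.4033; ρ = a/4 = 0.3508
P₀ = 0.244059 (from M/M/c formula)
C(c,a) = [a^c/(c!(1−ρ))]·P₀ = [3.87786/(24·0.6492)]·0.244059
= 0.24890·0.244059 = 0.060745

Final: 0.060745


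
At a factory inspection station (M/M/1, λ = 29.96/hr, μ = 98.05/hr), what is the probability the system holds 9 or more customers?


ρ = 29.96/98.05 = 0.3056
P(N ≥ n) = ρ^n = 0.3056^9 = 0.00002322

Final: 0.00002322


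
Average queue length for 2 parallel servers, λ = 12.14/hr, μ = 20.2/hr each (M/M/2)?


a = λ/μ = 0.6010; ρ = a/2 = 0.3005
P₀ = 0.537876
Lq = P₀·a^c·ρ / (c!·(1−ρ)²) = 0.537876·0.36119·0.3005/(2·0.48931)
= 0.05965

Final: 0.05965


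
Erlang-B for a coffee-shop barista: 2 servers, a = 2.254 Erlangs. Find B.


B(c,a) = (a^c/c!) / Σ_{k=0}^{c} a^k/k!
a^2/2! = 2.540258
Σ terms (k=0..2): 1.00000 + 2.25400 + 2.54026 = 5.794258
B = 2.540258/5.794258 = 0.438410

Final: 0.438410


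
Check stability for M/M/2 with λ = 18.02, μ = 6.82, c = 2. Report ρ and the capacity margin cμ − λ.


Total capacity cμ = 2·6.82 = 13.64/hr
ρ = λ/(cμ) = 18.02/13.64 = 1.3211
Stable ⇔ ρ < 1: NO
Spare capacity = cμ − λ = 13.64 − 18.02 = -4.38/hr

Final: ρ = 1.3211; unstable; margin = -4.38/hr


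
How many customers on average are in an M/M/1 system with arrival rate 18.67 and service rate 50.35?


ρ = λ/μ = 18.67/50.35 = 0.3708
L = ρ/(1−ρ) = 0.3708/(1 − 0.3708) = 0.3708/0.6292 = 0.5893

Final: 0.5893


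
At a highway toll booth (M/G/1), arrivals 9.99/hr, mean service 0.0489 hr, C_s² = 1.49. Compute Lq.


ρ = λ·E[S] = 9.99·0.0489 = 0.4885
Lq = ρ²(1+C_s²)/(2(1−ρ)) = 0.2386·(1+1.49)/(2·0.5115)
= 0.2386·2.4900/1.0230 = 0.58087

Final: 0.58087


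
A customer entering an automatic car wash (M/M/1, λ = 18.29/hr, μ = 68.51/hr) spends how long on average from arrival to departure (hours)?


W = 1/(μ−λ) = 1/(68.51 − 18.29) = 1/50.22 = 0.01991 hr

Final: 0.01991 hr


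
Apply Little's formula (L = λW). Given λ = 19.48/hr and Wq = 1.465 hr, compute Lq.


Lq = λWq = 19.48·1.465 = 28.5382

Final: 28.5382


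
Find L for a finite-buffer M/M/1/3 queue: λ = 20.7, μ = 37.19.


ρ = 20.7/37.19 = 0.5566
L = ρ[1 − (K+1)ρ^K + Kρ^(K+1)] / [(1−ρ)(1−ρ^(K+1))]
Numerator: 0.5566·(1 − 4·0.172438 + 3·0.095979) = 0.332951
Denominator: (0.4434)·(0.904021) = 0.400842
L = 0.332951/0.400842 = 0.8306

Final: 0.8306


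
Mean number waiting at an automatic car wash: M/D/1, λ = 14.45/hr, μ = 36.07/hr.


ρ = 14.45/36.07 = 0.4006
M/D/1: Lq = ρ²/(2(1−ρ)) = 0.1605/(2·0.5994) = 0.13388

Final: 0.13388


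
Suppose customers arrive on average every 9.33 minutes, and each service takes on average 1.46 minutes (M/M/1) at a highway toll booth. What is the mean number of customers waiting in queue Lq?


λ = 60/9.33 = 6.4309 /hr
μ = 60/1.46 = 41.0959 /hr
ρ = λ/μ = 6.4309/41.0959 = 0.1565
Lq = ρ²/(1−ρ) = 0.02449/0.8435 = 0.02903

Final: 0.02903


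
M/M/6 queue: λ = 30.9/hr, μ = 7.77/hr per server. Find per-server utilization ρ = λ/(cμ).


ρ = λ/(cμ) = 30.9/(6·7.77) = 30.9/46.62 = 0.6628

Final: 0.6628


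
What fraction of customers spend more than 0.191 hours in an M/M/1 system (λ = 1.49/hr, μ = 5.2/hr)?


W ~ Exponential(μ−λ) for M/M/1.
μ − λ = 5.2 − 1.49 = 3.7100
P(W > t) = e^{−(μ−λ)t} = e^{−0.7086} = 0.492328

Final: 0.492328


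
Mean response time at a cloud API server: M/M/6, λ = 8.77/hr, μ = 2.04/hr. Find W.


a = 4.2990; ρ = 0.7165; P₀ = 0.011740
Lq = P₀·a^c·ρ/(c!(1−ρ)²) = 0.91766
Wq = Lq/λ = 0.91766/8.77 = 0.10464 hr
W = Wq + 1/μ = 0.10464 + 0.49020 = 0.59483 hr

Final: 0.59483 hr


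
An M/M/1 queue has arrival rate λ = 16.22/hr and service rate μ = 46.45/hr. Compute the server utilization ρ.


ρ = λ/μ = 16.22/46.45 = 0.3492

Final: 0.3492


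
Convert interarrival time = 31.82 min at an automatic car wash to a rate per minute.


λ = 1/(interarrival time) in consistent units.
1 minute = 1 min, so λ = 1/31.82 = 0.03143 per minute

Final: 0.03143 /min


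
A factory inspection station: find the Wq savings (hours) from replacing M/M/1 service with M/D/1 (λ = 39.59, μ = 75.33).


ρ = 39.59/75.33 = 0.5256
Wq(M/M/1) = ρ/(μ−λ) = 0.5256/35.74 = 0.01470 hr
Wq(M/D/1) = ρ/(2(μ−λ)) = 0.007352 hr
Savings = 0.01470 − 0.007352 = 0.007352 hr

Final: 0.007352 hr


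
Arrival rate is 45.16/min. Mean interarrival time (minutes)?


Mean interarrival time = 1/λ = 1/45.16 minute = 0.02214 minute
In minutes: 0.02214 × 1 = 0.02214 min

Final: 0.02214 min


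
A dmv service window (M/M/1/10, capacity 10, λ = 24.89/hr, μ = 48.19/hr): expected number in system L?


ρ = 24.89/48.19 = 0.5165
L = ρ[1 − (K+1)ρ^K + Kρ^(K+1)] / [(1−ρ)(1−ρ^(K+1))]
Numerator: 0.5165·(1 − 11·0.001351 + 10·0.0006978) = 0.512425
Denominator: (0.4835)·(0.999302) = 0.483165
L = 0.512425/0.483165 = 1.0606

Final: 1.0606


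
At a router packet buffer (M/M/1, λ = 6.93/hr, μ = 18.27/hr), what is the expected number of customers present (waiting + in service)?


ρ = λ/μ = 6.93/18.27 = 0.3793
L = ρ/(1−ρ) = 0.3793/(1 − 0.3793) = 0.3793/0.6207 = 0.6111

Final: 0.6111


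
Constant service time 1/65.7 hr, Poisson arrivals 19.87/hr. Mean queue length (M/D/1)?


ρ = 19.87/65.7 = 0.3024
M/D/1: Lq = ρ²/(2(1−ρ)) = 0.09147/(2·0.6976) = 0.06556

Final: 0.06556


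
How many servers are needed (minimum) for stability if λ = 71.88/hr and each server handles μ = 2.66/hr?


Stability requires cμ > λ ⇔ c > λ/μ.
λ/μ = 71.88/2.66 = 27.0226
Minimum integer c = ⌊27.0226⌋ + 1 = 28
Check: 28·2.66 = 74.48 > 71.88, while 27·2.66 = 71.82 ≤ 71.88

Final: 28 servers


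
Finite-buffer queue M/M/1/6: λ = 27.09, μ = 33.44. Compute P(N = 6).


ρ = λ/μ = 27.09/33.44 = 0.8101
P_K = (1−ρ)ρ^K/(1−ρ^(K+1)) = (0.1899·0.282655)/(1 − 0.228981)
= 0.053674/0.771019 = 0.069614

Final: 0.069614


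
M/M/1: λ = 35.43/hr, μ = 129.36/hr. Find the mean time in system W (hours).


W = 1/(μ−λ) = 1/(129.36 − 35.43) = 1/93.93 = 0.01065 hr

Final: 0.01065 hr


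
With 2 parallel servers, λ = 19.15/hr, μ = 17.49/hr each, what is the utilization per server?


ρ = λ/(cμ) = 19.15/(2·17.49) = 19.15/34.98 = 0.5475

Final: 0.5475


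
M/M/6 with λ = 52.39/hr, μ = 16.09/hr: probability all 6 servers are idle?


a = λ/μ = 52.39/16.09 = 3.2561; ρ = a/c = 0.5427
Σ_{k=0}^{5} a^k/k! (terms k=0..5) = 1.00000 + 3.25606 + 5.30096 + 5.75342 + 4.68337 + 3.04986 = 23.04367
Tail: a^6/(6!(1−ρ)) = 1191.66484/(720·0.4573) = 3.61908
P₀ = 1/(23.04367 + 3.61908) = 1/26.66275 = 0.037506

Final: 0.037506


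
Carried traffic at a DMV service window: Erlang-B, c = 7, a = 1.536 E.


B(7,1.536) = 0.0008616 (Erlang-B)
Carried load = a(1 − B) = 1.536·(1 − 0.0008616) = 1.536·0.999138 = 1.5347 E

Final: 1.5347 Erlangs


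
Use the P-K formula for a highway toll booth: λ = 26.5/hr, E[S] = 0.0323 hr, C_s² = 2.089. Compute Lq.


ρ = λ·E[S] = 26.5·0.0323 = 0.8560
Lq = ρ²(1+C_s²)/(2(1−ρ)) = 0.7327·(1+2.089)/(2·0.1440)
= 0.7327·3.0890/0.2881 = 7.85546

Final: 7.85546


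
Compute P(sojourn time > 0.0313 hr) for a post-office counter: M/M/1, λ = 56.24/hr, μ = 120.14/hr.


W ~ Exponential(μ−λ) for M/M/1.
μ − λ = 120.14 − 56.24 = 63.9000
P(W > t) = e^{−(μ−λ)t} = e^{−2.0001} = 0.135326

Final: 0.135326


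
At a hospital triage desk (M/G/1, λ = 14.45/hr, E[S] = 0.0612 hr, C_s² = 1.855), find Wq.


ρ = λ·E[S] = 14.45·0.0612 = 0.8843
E[S²] = E[S]²(1+C_s²) = 0.0612²·(1+1.855) = 0.010693
Wq = λ·E[S²]/(2(1−ρ)) = 14.45·0.010693/(2·0.1157) = 0.66798 hr

Final: 0.66798 hr


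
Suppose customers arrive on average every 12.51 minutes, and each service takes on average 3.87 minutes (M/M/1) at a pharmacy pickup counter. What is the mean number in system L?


λ = 60/12.51 = 4.7962 /hr
μ = 60/3.87 = 15.5039 /hr
ρ = λ/μ = 4.7962/15.5039 = 0.3094
L = ρ/(1−ρ) = 0.3094/0.6906 = 0.4479

Final: 0.4479


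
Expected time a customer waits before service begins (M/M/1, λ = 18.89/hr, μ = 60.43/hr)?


ρ = 18.89/60.43 = 0.3126
Wq = ρ/(μ−λ) = 0.3126/(60.43 − 18.89) = 0.3126/41.54 = 0.007525 hr

Final: 0.007525 hr


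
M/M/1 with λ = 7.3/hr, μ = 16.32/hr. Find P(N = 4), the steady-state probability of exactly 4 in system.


ρ = 7.3/16.32 = 0.4473
P_n = (1−ρ)·ρ^n = (1 − 0.4473)·0.4473^4 = 0.5527·0.040032 = 0.022126

Final: 0.022126


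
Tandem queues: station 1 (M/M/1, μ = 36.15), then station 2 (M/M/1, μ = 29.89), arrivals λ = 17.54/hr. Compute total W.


Each node sees arrival rate λ = 17.54/hr (tandem ⇒ throughput preserved).
W₁ = 1/(μ₁−λ) = 1/(36.15−17.54) = 0.05373 hr
W₂ = 1/(μ₂−λ) = 1/(29.89−17.54) = 0.08097 hr
W_total = W₁ + W₂ = 0.05373 + 0.08097 = 0.13471 hr

Final: 0.13471 hr


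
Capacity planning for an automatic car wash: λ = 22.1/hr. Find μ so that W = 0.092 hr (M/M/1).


W = 1/(μ−λ) ⇒ μ − λ = 1/W = 1/0.092 = 10.8696
μ = λ + 1/W = 22.1 + 10.8696 = 32.9696 per hr

Final: 32.9696 /hr


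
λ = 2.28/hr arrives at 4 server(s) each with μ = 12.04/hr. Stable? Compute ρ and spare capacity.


Total capacity cμ = 4·12.04 = 48.16/hr
ρ = λ/(cμ) = 2.28/48.16 = 0.04734
Stable ⇔ ρ < 1: YES
Spare capacity = cμ − λ = 48.16 − 2.28 = 45.88/hr

Final: ρ = 0.04734; stable; margin = 45.88/hr


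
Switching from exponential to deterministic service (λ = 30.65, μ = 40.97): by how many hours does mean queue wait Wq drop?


ρ = 30.65/40.97 = 0.7481
Wq(M/M/1) = ρ/(μ−λ) = 0.7481/10.32 = 0.07249 hr
Wq(M/D/1) = ρ/(2(μ−λ)) = 0.03625 hr
Savings = 0.07249 − 0.03625 = 0.03625 hr

Final: 0.03625 hr


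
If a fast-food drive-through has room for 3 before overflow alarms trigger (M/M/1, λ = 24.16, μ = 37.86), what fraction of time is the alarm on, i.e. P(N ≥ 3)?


ρ = 24.16/37.86 = 0.6381
P(N ≥ n) = ρ^n = 0.6381^3 = 0.259866

Final: 0.259866


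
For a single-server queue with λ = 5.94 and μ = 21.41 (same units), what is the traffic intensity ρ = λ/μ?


ρ = λ/μ = 5.94/21.41 = 0.2774

Final: 0.2774


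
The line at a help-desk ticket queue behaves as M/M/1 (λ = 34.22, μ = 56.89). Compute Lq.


ρ = 34.22/56.89 = 0.6015
Lq = ρ²/(1−ρ) = 0.3618/0.3985 = 0.9080

Final: 0.9080


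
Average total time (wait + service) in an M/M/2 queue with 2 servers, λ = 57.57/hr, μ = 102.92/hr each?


a = 0.5594; ρ = 0.2797; P₀ = 0.562887
Lq = P₀·a^c·ρ/(c!(1−ρ)²) = 0.04747
Wq = Lq/λ = 0.04747/57.57 = 0.0008245 hr
W = Wq + 1/μ = 0.0008245 + 0.009716 = 0.01054 hr

Final: 0.01054 hr


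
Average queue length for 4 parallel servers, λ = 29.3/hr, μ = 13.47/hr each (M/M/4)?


a = λ/μ = 2.1752; ρ = a/4 = 0.5438
P₀ = 0.107515
Lq = P₀·a^c·ρ / (c!·(1−ρ)²) = 0.107515·22.38722·0.5438/(24·0.20812)
= 0.26205

Final: 0.26205


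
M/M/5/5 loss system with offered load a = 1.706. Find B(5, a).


B(c,a) = (a^c/c!) / Σ_{k=0}^{c} a^k/k!
a^5/5! = 0.120424
Σ terms (k=0..5): 1.00000 + 1.70600 + 1.45522 + 0.82753 + 0.35294 + 0.12042 = 5.462119
B = 0.120424/5.462119 = 0.022047

Final: 0.022047


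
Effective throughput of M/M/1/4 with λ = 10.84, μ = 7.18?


ρ = 1.5097; P_K = (1−ρ)ρ^4/(1−ρ^5) = 0.386974
λ_eff = λ(1 − P_K) = 10.84·(1 − 0.386974) = 10.84·0.613026 = 6.6452 /hr

Final: 6.6452 /hr


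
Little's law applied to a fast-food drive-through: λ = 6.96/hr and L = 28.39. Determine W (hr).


W = L/λ = 28.39/6.96 = 4.0790 hr

Final: 4.0790 hr


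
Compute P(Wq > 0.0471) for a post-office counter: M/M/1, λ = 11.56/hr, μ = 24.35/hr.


ρ = 11.56/24.35 = 0.4747
P(Wq > t) = ρ·e^{−(μ−λ)t} = 0.4747·e^{−0.6024}
= 0.4747·0.547491 = 0.259918

Final: 0.259918


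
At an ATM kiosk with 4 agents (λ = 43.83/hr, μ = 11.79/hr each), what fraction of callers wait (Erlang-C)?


a = λ/μ = 3.7176; ρ = a/4 = 0.9294
P₀ = 0.007525 (from M/M/c formula)
C(c,a) = [a^c/(c!(1−ρ))]·P₀ = [190.99881/(24·0.07061)]·0.007525
= 112.70651·0.007525 = 0.848074

Final: 0.848074


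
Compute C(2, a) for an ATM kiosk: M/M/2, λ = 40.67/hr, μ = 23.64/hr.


a = λ/μ = 1.7204; ρ = a/2 = 0.8602
P₀ = 0.075156 (from M/M/c formula)
C(c,a) = [a^c/(c!(1−ρ))]·P₀ = [2.95974/(2·0.1398)]·0.075156
= 10.58521·0.075156 = 0.795546

Final: 0.795546


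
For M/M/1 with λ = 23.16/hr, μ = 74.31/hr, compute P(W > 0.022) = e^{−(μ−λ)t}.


W ~ Exponential(μ−λ) for M/M/1.
μ − λ = 74.31 − 23.16 = 51.1500
P(W > t) = e^{−(μ−λ)t} = e^{−1.1253} = 0.324555

Final: 0.324555


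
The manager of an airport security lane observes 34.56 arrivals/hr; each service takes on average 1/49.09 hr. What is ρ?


ρ = λ/μ = 34.56/49.09 = 0.7040

Final: 0.7040


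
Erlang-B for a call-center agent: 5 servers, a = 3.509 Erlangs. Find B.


B(c,a) = (a^c/c!) / Σ_{k=0}^{c} a^k/k!
a^5/5! = 4.433387
Σ terms (k=0..5): 1.00000 + 3.50900 + 6.15654 + 7.20110 + 6.31717 + 4.43339 = 28.617192
B = 4.433387/28.617192 = 0.154920

Final: 0.154920


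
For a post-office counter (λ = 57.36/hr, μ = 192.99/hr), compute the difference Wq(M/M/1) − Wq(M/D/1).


ρ = 57.36/192.99 = 0.2972
Wq(M/M/1) = ρ/(μ−λ) = 0.2972/135.63 = 0.002191 hr
Wq(M/D/1) = ρ/(2(μ−λ)) = 0.001096 hr
Savings = 0.002191 − 0.001096 = 0.001096 hr

Final: 0.001096 hr


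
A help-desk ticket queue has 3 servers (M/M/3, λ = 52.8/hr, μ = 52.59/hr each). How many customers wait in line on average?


a = λ/μ = 1.0040; ρ = a/3 = 0.3347
P₀ = 0.362121
Lq = P₀·a^c·ρ / (c!·(1−ρ)²) = 0.362121·1.01203·0.3347/(6·0.44267)
= 0.04618

Final: 0.04618


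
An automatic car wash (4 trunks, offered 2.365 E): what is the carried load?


B(4,2.365) = 0.134802 (Erlang-B)
Carried load = a(1 − B) = 2.365·(1 − 0.134802) = 2.365·0.865198 = 2.0462 E

Final: 2.0462 Erlangs


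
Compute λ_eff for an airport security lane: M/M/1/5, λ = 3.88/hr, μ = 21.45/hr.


ρ = 0.1809; P_K = (1−ρ)ρ^5/(1−ρ^6) = 0.0001586
λ_eff = λ(1 − P_K) = 3.88·(1 − 0.0001586) = 3.88·0.999841 = 3.8794 /hr

Final: 3.8794 /hr


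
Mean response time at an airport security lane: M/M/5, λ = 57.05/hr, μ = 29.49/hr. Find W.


a = 1.9346; ρ = 0.3869; P₀ = 0.143588
Lq = P₀·a^c·ρ/(c!(1−ρ)²) = 0.03337
Wq = Lq/λ = 0.03337/57.05 = 0.0005850 hr
W = Wq + 1/μ = 0.0005850 + 0.03391 = 0.03449 hr

Final: 0.03449 hr


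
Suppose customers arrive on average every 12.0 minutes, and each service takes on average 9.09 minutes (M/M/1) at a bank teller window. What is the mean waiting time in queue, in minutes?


λ = 60/12.0 = 5.0000 /hr
μ = 60/9.09 = 6.6007 /hr
ρ = λ/μ = 5.0000/6.6007 = 0.7575
Wq = ρ/(μ−λ) = 0.7575/(6.6007−5.0000) = 0.47324 hr
In minutes: 0.47324·60 = 28.395 min

Final: 28.395 min


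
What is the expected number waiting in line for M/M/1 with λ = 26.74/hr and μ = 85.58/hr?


ρ = 26.74/85.58 = 0.3125
Lq = ρ²/(1−ρ) = 0.09763/0.6875 = 0.1420

Final: 0.1420


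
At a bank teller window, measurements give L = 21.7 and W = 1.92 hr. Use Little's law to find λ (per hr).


λ = L/W = 21.7/1.92 = 11.3021 /hr

Final: 11.3021 /hr


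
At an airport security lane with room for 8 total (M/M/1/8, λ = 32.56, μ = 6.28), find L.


ρ = 32.56/6.28 = 5.1847
L = ρ[1 − (K+1)ρ^K + Kρ^(K+1)] / [(1−ρ)(1−ρ^(K+1))]
Numerator: 5.1847·(1 − 9·522153.291292 + 8·2707215.153578) = 87924145.745833
Denominator: (-4.1847)·(-2707214.153578) = 11328915.279624
L = 87924145.745833/11328915.279624 = 7.7610

Final: 7.7610


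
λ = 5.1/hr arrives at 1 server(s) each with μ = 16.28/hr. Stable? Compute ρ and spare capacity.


Total capacity cμ = 1·16.28 = 16.28/hr
ρ = λ/(cμ) = 5.1/16.28 = 0.3133
Stable ⇔ ρ < 1: YES
Spare capacity = cμ − λ = 16.28 − 5.1 = 11.18/hr

Final: ρ = 0.3133; stable; margin = 11.18/hr


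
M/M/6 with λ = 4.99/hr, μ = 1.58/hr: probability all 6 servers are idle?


a = λ/μ = 4.99/1.58 = 3.1582; ρ = a/c = 0.5264
Σ_{k=0}^{5} a^k/k! (terms k=0..5) = 1.00000 + 3.15823 + 4.98720 + 5.25024 + 4.14536 + 2.61840 = 21.15943
Tail: a^6/(6!(1−ρ)) = 992.34058/(720·0.4736) = 2.90998
P₀ = 1/(21.15943 + 2.90998) = 1/24.06941 = 0.041547

Final: 0.041547


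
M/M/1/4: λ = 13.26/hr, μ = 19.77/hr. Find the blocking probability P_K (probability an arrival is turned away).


ρ = λ/μ = 13.26/19.77 = 0.6707
P_K = (1−ρ)ρ^K/(1−ρ^(K+1)) = (0.3293·0.202371)/(1 − 0.135733)
= 0.066638/0.864267 = 0.077103

Final: 0.077103


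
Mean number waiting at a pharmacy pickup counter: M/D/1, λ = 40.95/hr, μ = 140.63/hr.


ρ = 40.95/140.63 = 0.2912
M/D/1: Lq = ρ²/(2(1−ρ)) = 0.08479/(2·0.7088) = 0.05981

Final: 0.05981


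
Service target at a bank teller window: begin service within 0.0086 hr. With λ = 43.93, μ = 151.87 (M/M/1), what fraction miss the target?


ρ = 43.93/151.87 = 0.2893
P(Wq > t) = ρ·e^{−(μ−λ)t} = 0.2893·e^{−0.9283}
= 0.2893·0.395231 = 0.114325

Final: 0.114325


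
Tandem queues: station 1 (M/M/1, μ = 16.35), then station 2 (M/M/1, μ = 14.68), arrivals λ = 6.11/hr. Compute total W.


Each node sees arrival rate λ = 6.11/hr (tandem ⇒ throughput preserved).
W₁ = 1/(μ₁−λ) = 1/(16.35−6.11) = 0.09766 hr
W₂ = 1/(μ₂−λ) = 1/(14.68−6.11) = 0.11669 hr
W_total = W₁ + W₂ = 0.09766 + 0.11669 = 0.21434 hr

Final: 0.21434 hr


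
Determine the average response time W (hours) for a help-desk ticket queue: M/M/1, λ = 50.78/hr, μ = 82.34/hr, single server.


W = 1/(μ−λ) = 1/(82.34 − 50.78) = 1/31.56 = 0.03169 hr

Final: 0.03169 hr


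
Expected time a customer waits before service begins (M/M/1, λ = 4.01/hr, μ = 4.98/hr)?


ρ = 4.01/4.98 = 0.8052
Wq = ρ/(μ−λ) = 0.8052/(4.98 − 4.01) = 0.8052/0.9700 = 0.8301 hr

Final: 0.8301 hr


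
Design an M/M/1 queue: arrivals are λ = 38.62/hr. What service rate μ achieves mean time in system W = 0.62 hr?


W = 1/(μ−λ) ⇒ μ − λ = 1/W = 1/0.62 = 1.6129
μ = λ + 1/W = 38.62 + 1.6129 = 40.2329 per hr

Final: 40.2329 /hr


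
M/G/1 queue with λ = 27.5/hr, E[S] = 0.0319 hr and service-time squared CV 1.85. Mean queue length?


ρ = λ·E[S] = 27.5·0.0319 = 0.8772
Lq = ρ²(1+C_s²)/(2(1−ρ)) = 0.7696·(1+1.85)/(2·0.1228)
= 0.7696·2.8500/0.2455 = 8.93388

Final: 8.93388


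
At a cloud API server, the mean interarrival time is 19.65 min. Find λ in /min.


λ = 1/(interarrival time) in consistent units.
1 minute = 1 min, so λ = 1/19.65 = 0.05089 per minute

Final: 0.05089 /min


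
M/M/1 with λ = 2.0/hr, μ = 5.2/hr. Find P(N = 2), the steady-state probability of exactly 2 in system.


ρ = 2.0/5.2 = 0.3846
P_n = (1−ρ)·ρ^n = (1 − 0.3846)·0.3846^2 = 0.6154·0.147929 = 0.091033

Final: 0.091033


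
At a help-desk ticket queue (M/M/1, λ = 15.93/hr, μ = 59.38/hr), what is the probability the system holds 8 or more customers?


ρ = 15.93/59.38 = 0.2683
P(N ≥ n) = ρ^n = 0.2683^8 = 0.00002683

Final: 0.00002683


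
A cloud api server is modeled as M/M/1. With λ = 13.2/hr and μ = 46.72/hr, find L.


ρ = λ/μ = 13.2/46.72 = 0.2825
L = ρ/(1−ρ) = 0.2825/(1 − 0.2825) = 0.2825/0.7175 = 0.3938

Final: 0.3938


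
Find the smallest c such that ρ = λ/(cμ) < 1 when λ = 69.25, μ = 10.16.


Stability requires cμ > λ ⇔ c > λ/μ.
λ/μ = 69.25/10.16 = 6.8159
Minimum integer c = ⌊6.8159⌋ + 1 = 7
Check: 7·10.16 = 71.12 > 69.25, while 6·10.16 = 60.96 ≤ 69.25

Final: 7 servers


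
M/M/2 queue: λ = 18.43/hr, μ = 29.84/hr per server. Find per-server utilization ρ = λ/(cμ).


ρ = λ/(cμ) = 18.43/(2·29.84) = 18.43/59.68 = 0.3088

Final: 0.3088


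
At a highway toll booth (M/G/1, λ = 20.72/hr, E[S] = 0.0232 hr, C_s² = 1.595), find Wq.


ρ = λ·E[S] = 20.72·0.0232 = 0.4807
E[S²] = E[S]²(1+C_s²) = 0.0232²·(1+1.595) = 0.001397
Wq = λ·E[S²]/(2(1−ρ)) = 20.72·0.001397/(2·0.5193) = 0.02786 hr

Final: 0.02786 hr


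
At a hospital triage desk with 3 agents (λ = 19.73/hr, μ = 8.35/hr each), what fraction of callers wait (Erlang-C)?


a = λ/μ = 2.3629; ρ = a/3 = 0.7876
P₀ = 0.060579 (from M/M/c formula)
C(c,a) = [a^c/(c!(1−ρ))]·P₀ = [13.19234/(6·0.2124)]·0.060579
= 10.35301·0.060579 = 0.627171

Final: 0.627171


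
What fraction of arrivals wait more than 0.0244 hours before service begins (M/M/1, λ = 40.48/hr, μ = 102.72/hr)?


ρ = 40.48/102.72 = 0.3941
P(Wq > t) = ρ·e^{−(μ−λ)t} = 0.3941·e^{−1.5187}
= 0.3941·0.219006 = 0.086306

Final: 0.086306


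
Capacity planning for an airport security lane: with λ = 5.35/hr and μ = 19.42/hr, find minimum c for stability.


Stability requires cμ > λ ⇔ c > λ/μ.
λ/μ = 5.35/19.42 = 0.2755
Minimum integer c = ⌊0.2755⌋ + 1 = 1
Check: 1·19.42 = 19.42 > 5.35, while 0·19.42 = 0.00 ≤ 5.35

Final: 1 servers


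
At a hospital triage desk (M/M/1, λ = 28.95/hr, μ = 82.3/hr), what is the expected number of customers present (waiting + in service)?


ρ = λ/μ = 28.95/82.3 = 0.3518
L = ρ/(1−ρ) = 0.3518/(1 − 0.3518) = 0.3518/0.6482 = 0.5426

Final: 0.5426


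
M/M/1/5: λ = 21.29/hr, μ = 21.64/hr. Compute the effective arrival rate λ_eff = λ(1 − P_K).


ρ = 0.9838; P_K = (1−ρ)ρ^5/(1−ρ^6) = 0.159947
λ_eff = λ(1 − P_K) = 21.29·(1 − 0.159947) = 21.29·0.840053 = 17.8847 /hr

Final: 17.8847 /hr


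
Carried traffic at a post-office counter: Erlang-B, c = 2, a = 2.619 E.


B(2,2.619) = 0.486563 (Erlang-B)
Carried load = a(1 − B) = 2.619·(1 − 0.486563) = 2.619·0.513437 = 1.3447 E

Final: 1.3447 Erlangs


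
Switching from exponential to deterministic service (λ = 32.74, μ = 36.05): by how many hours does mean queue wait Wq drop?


ρ = 32.74/36.05 = 0.9082
Wq(M/M/1) = ρ/(μ−λ) = 0.9082/3.31 = 0.27438 hr
Wq(M/D/1) = ρ/(2(μ−λ)) = 0.13719 hr
Savings = 0.27438 − 0.13719 = 0.13719 hr

Final: 0.13719 hr


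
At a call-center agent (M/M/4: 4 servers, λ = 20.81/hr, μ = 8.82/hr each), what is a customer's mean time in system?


a = 2.3594; ρ = 0.5899; P₀ = 0.087107
Lq = P₀·a^c·ρ/(c!(1−ρ)²) = 0.39439
Wq = Lq/λ = 0.39439/20.81 = 0.01895 hr
W = Wq + 1/μ = 0.01895 + 0.11338 = 0.13233 hr

Final: 0.13233 hr


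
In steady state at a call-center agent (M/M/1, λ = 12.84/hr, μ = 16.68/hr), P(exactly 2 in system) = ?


ρ = 12.84/16.68 = 0.7698
P_n = (1−ρ)·ρ^n = (1 − 0.7698)·0.7698^2 = 0.2302·0.592568 = 0.136418

Final: 0.136418


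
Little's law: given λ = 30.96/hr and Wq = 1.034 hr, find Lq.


Lq = λWq = 30.96·1.034 = 32.0126

Final: 32.0126


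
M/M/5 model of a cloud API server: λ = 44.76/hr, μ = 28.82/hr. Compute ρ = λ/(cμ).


ρ = λ/(cμ) = 44.76/(5·28.82) = 44.76/144.10 = 0.3106

Final: 0.3106


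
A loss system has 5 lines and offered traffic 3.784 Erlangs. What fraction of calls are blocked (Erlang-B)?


B(c,a) = (a^c/c!) / Σ_{k=0}^{c} a^k/k!
a^5/5! = 6.465087
Σ terms (k=0..5): 1.00000 + 3.78400 + 7.15933 + 9.03030 + 8.54266 + 6.46509 = 35.981377
B = 6.465087/35.981377 = 0.179679

Final: 0.179679


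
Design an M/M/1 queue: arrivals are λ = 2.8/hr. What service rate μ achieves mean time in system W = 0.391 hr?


W = 1/(μ−λ) ⇒ μ − λ = 1/W = 1/0.391 = 2.5575
μ = λ + 1/W = 2.8 + 2.5575 = 5.3575 per hr

Final: 5.3575 /hr


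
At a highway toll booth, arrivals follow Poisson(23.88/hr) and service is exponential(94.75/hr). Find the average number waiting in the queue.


ρ = 23.88/94.75 = 0.2520
Lq = ρ²/(1−ρ) = 0.06352/0.7480 = 0.08492

Final: 0.08492


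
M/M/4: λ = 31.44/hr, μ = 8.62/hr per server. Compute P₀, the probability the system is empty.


a = λ/μ = 31.44/8.62 = 3.6473; ρ = a/c = 0.9118
Σ_{k=0}^{3} a^k/k! (terms k=0..3) = 1.00000 + 3.64733 + 6.65151 + 8.08676 = 19.38561
Tail: a^4/(4!(1−ρ)) = 176.97058/(24·0.08817) = 83.63413
P₀ = 1/(19.38561 + 83.63413) = 1/103.01973 = 0.009707

Final: 0.009707


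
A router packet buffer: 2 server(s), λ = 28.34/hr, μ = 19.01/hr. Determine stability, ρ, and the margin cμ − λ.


Total capacity cμ = 2·19.01 = 38.02/hr
ρ = λ/(cμ) = 28.34/38.02 = 0.7454
Stable ⇔ ρ < 1: YES
Spare capacity = cμ − λ = 38.02 − 28.34 = 9.68/hr

Final: ρ = 0.7454; stable; margin = 9.68/hr


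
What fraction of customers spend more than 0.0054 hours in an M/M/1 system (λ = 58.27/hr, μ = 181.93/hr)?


W ~ Exponential(μ−λ) for M/M/1.
μ − λ = 181.93 − 58.27 = 123.6600
P(W > t) = e^{−(μ−λ)t} = e^{−0.6678} = 0.512854

Final: 0.512854


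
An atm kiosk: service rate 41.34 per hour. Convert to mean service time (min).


Mean service time = 1/μ = 1/41.34 hour = 0.02419 hour
In minutes: 0.02419 × 60 = 1.4514 min

Final: 1.4514 min


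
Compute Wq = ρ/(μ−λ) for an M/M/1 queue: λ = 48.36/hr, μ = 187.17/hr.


ρ = 48.36/187.17 = 0.2584
Wq = ρ/(μ−λ) = 0.2584/(187.17 − 48.36) = 0.2584/138.81 = 0.001861 hr

Final: 0.001861 hr


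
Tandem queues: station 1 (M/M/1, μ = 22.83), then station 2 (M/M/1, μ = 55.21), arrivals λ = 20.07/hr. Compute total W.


Each node sees arrival rate λ = 20.07/hr (tandem ⇒ throughput preserved).
W₁ = 1/(μ₁−λ) = 1/(22.83−20.07) = 0.36232 hr
W₂ = 1/(μ₂−λ) = 1/(55.21−20.07) = 0.02846 hr
W_total = W₁ + W₂ = 0.36232 + 0.02846 = 0.39078 hr

Final: 0.39078 hr


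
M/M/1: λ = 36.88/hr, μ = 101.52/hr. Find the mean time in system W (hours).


W = 1/(μ−λ) = 1/(101.52 − 36.88) = 1/64.64 = 0.01547 hr

Final: 0.01547 hr


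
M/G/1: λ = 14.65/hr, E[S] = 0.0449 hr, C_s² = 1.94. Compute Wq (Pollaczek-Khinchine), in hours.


ρ = λ·E[S] = 14.65·0.0449 = 0.6578
E[S²] = E[S]²(1+C_s²) = 0.0449²·(1+1.94) = 0.005927
Wq = λ·E[S²]/(2(1−ρ)) = 14.65·0.005927/(2·0.3422) = 0.12687 hr

Final: 0.12687 hr


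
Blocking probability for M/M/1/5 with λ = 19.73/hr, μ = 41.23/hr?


ρ = λ/μ = 19.73/41.23 = 0.4785
P_K = (1−ρ)ρ^K/(1−ρ^(K+1)) = (0.5215·0.025094)/(1 − 0.012008)
= 0.013086/0.987992 = 0.013245

Final: 0.013245


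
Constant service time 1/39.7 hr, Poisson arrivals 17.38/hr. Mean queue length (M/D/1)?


ρ = 17.38/39.7 = 0.4378
M/D/1: Lq = ρ²/(2(1−ρ)) = 0.1917/(2·0.5622) = 0.17045

Final: 0.17045


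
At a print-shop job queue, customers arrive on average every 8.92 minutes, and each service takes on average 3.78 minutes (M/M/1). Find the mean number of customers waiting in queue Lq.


λ = 60/8.92 = 6.7265 /hr
μ = 60/3.78 = 15.8730 /hr
ρ = λ/μ = 6.7265/15.8730 = 0.4238
Lq = ρ²/(1−ρ) = 0.1796/0.5762 = 0.3116

Final: 0.3116


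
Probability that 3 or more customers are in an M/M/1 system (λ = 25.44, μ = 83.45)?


ρ = 25.44/83.45 = 0.3049
P(N ≥ n) = ρ^n = 0.3049^3 = 0.028332

Final: 0.028332


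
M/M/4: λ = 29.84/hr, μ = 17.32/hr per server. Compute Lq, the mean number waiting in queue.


a = λ/μ = 1.7229; ρ = a/4 = 0.4307
P₀ = 0.175310
Lq = P₀·a^c·ρ / (c!·(1−ρ)²) = 0.175310·8.81056·0.4307/(24·0.32408)
= 0.08553

Final: 0.08553


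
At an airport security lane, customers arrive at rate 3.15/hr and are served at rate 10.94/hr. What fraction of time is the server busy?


ρ = λ/μ = 3.15/10.94 = 0.2879

Final: 0.2879


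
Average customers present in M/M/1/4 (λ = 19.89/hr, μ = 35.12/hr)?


ρ = 19.89/35.12 = 0.5663
L = ρ[1 − (K+1)ρ^K + Kρ^(K+1)] / [(1−ρ)(1−ρ^(K+1))]
Numerator: 0.5663·(1 − 5·0.102878 + 4·0.058264) = 0.407013
Denominator: (0.4337)·(0.941736) = 0.408389
L = 0.407013/0.408389 = 0.9966

Final: 0.9966


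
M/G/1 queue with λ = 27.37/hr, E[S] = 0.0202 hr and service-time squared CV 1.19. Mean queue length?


ρ = λ·E[S] = 27.37·0.0202 = 0.5529
Lq = ρ²(1+C_s²)/(2(1−ρ)) = 0.3057·(1+1.19)/(2·0.4471)
= 0.3057·2.1900/0.8943 = 0.74858

Final: 0.74858


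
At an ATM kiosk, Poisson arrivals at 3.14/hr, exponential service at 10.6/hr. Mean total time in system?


W = 1/(μ−λ) = 1/(10.6 − 3.14) = 1/7.46 = 0.1340 hr

Final: 0.1340 hr


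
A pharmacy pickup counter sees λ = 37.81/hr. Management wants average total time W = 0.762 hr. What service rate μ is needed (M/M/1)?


W = 1/(μ−λ) ⇒ μ − λ = 1/W = 1/0.762 = 1.3123
μ = λ + 1/W = 37.81 + 1.3123 = 39.1223 per hr

Final: 39.1223 /hr


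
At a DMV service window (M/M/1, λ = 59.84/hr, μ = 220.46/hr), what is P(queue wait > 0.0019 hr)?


ρ = 59.84/220.46 = 0.2714
P(Wq > t) = ρ·e^{−(μ−λ)t} = 0.2714·e^{−0.3052}
= 0.2714·0.736992 = 0.200044

Final: 0.200044


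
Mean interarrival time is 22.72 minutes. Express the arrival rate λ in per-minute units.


λ = 1/(interarrival time) in consistent units.
1 minute = 1 min, so λ = 1/22.72 = 0.04401 per minute

Final: 0.04401 /min


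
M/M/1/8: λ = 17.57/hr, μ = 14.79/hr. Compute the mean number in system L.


ρ = 17.57/14.79 = 1.1880
L = ρ[1 − (K+1)ρ^K + Kρ^(K+1)] / [(1−ρ)(1−ρ^(K+1))]
Numerator: 1.1880·(1 − 9·3.966694 + 8·4.712293) = 3.561635
Denominator: (-0.1880)·(-3.712293) = 0.697781
L = 3.561635/0.697781 = 5.1042

Final: 5.1042


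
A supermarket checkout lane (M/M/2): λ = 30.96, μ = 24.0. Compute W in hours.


a = 1.2900; ρ = 0.6450; P₀ = 0.215805
Lq = P₀·a^c·ρ/(c!(1−ρ)²) = 0.91900
Wq = Lq/λ = 0.91900/30.96 = 0.02968 hr
W = Wq + 1/μ = 0.02968 + 0.04167 = 0.07135 hr

Final: 0.07135 hr


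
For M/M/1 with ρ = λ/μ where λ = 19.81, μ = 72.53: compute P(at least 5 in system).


ρ = 19.81/72.53 = 0.2731
P(N ≥ n) = ρ^n = 0.2731^5 = 0.001520

Final: 0.001520


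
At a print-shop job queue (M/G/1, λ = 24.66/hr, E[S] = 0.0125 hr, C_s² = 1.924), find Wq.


ρ = λ·E[S] = 24.66·0.0125 = 0.3083
E[S²] = E[S]²(1+C_s²) = 0.0125²·(1+1.924) = 0.0004569
Wq = λ·E[S²]/(2(1−ρ)) = 24.66·0.0004569/(2·0.6917) = 0.008144 hr

Final: 0.008144 hr


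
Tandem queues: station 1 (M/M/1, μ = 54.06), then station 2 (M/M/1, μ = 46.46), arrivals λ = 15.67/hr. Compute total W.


Each node sees arrival rate λ = 15.67/hr (tandem ⇒ throughput preserved).
W₁ = 1/(μ₁−λ) = 1/(54.06−15.67) = 0.02605 hr
W₂ = 1/(μ₂−λ) = 1/(46.46−15.67) = 0.03248 hr
W_total = W₁ + W₂ = 0.02605 + 0.03248 = 0.05853 hr

Final: 0.05853 hr


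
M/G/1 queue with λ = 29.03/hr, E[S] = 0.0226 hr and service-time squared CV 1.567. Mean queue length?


ρ = λ·E[S] = 29.03·0.0226 = 0.6561
Lq = ρ²(1+C_s²)/(2(1−ρ)) = 0.4304·(1+1.567)/(2·0.3439)
= 0.4304·2.5670/0.6878 = 1.60637

Final: 1.60637


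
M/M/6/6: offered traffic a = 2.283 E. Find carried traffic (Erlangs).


B(6,2.283) = 0.020237 (Erlang-B)
Carried load = a(1 − B) = 2.283·(1 − 0.020237) = 2.283·0.979763 = 2.2368 E

Final: 2.2368 Erlangs


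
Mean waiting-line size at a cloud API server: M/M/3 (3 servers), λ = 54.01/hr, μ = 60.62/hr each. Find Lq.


a = λ/μ = 0.8910; ρ = a/3 = 0.2970
P₀ = 0.407243
Lq = P₀·a^c·ρ / (c!·(1−ρ)²) = 0.407243·0.70725·0.2970/(6·0.49423)
= 0.02885

Final: 0.02885


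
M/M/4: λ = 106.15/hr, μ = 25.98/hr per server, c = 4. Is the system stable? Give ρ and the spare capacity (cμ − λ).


Total capacity cμ = 4·25.98 = 103.92/hr
ρ = λ/(cμ) = 106.15/103.92 = 1.0215
Stable ⇔ ρ < 1: NO
Spare capacity = cμ − λ = 103.92 − 106.15 = -2.23/hr

Final: ρ = 1.0215; unstable; margin = -2.23/hr


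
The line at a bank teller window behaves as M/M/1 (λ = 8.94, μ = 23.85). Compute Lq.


ρ = 8.94/23.85 = 0.3748
Lq = ρ²/(1−ρ) = 0.1405/0.6252 = 0.2248

Final: 0.2248


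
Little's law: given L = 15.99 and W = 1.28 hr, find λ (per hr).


λ = L/W = 15.99/1.28 = 12.4922 /hr

Final: 12.4922 /hr


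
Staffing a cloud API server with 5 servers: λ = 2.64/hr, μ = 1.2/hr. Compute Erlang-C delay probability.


a = λ/μ = 2.2000; ρ = a/5 = 0.4400
P₀ = 0.109437 (from M/M/c formula)
C(c,a) = [a^c/(c!(1−ρ))]·P₀ = [51.53632/(120·0.5600)]·0.109437
= 0.76691·0.109437 = 0.083929

Final: 0.083929


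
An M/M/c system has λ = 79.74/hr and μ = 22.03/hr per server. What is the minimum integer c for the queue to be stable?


Stability requires cμ > λ ⇔ c > λ/μ.
λ/μ = 79.74/22.03 = 3.6196
Minimum integer c = ⌊3.6196⌋ + 1 = 4
Check: 4·22.03 = 88.12 > 79.74, while 3·22.03 = 66.09 ≤ 79.74

Final: 4 servers


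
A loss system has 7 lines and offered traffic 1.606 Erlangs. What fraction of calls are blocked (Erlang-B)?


B(c,a) = (a^c/c!) / Σ_{k=0}^{c} a^k/k!
a^7/7! = 0.005467
Σ terms (k=0..7): 1.00000 + 1.60600 + 1.28962 + 0.69038 + 0.27719 + 0.08903 + 0.02383 + 0.005467 = 4.981510
B = 0.005467/4.981510 = 0.001098

Final: 0.001098


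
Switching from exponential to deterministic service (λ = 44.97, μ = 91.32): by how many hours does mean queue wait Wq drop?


ρ = 44.97/91.32 = 0.4924
Wq(M/M/1) = ρ/(μ−λ) = 0.4924/46.35 = 0.01062 hr
Wq(M/D/1) = ρ/(2(μ−λ)) = 0.005312 hr
Savings = 0.01062 − 0.005312 = 0.005312 hr

Final: 0.005312 hr


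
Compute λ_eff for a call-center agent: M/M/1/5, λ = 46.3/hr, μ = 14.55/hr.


ρ = 3.1821; P_K = (1−ρ)ρ^5/(1−ρ^6) = 0.686406
λ_eff = λ(1 − P_K) = 46.3·(1 − 0.686406) = 46.3·0.313594 = 14.5194 /hr

Final: 14.5194 /hr


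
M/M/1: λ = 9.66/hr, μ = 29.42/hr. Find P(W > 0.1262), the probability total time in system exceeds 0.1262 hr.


W ~ Exponential(μ−λ) for M/M/1.
μ − λ = 29.42 − 9.66 = 19.7600
P(W > t) = e^{−(μ−λ)t} = e^{−2.4937} = 0.082603

Final: 0.082603


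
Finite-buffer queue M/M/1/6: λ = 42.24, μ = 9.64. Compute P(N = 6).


ρ = λ/μ = 42.24/9.64 = 4.3817
P_K = (1−ρ)ρ^K/(1−ρ^(K+1)) = (-3.3817·7077.522419)/(1 − 31011.882468)
= -23934.360048/-31010.882468 = 0.771805

Final: 0.771805


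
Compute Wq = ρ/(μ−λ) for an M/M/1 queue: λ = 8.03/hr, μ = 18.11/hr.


ρ = 8.03/18.11 = 0.4434
Wq = ρ/(μ−λ) = 0.4434/(18.11 − 8.03) = 0.4434/10.08 = 0.04399 hr

Final: 0.04399 hr


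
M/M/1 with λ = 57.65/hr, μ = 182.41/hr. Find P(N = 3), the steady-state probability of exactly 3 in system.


ρ = 57.65/182.41 = 0.3160
P_n = (1−ρ)·ρ^n = (1 − 0.3160)·0.3160^3 = 0.6840·0.031568 = 0.021591

Final: 0.021591


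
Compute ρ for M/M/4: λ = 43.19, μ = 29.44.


ρ = λ/(cμ) = 43.19/(4·29.44) = 43.19/117.76 = 0.3668

Final: 0.3668


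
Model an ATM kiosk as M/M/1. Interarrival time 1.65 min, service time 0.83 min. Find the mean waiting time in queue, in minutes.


λ = 60/1.65 = 36.3636 /hr
μ = 60/0.83 = 72.2892 /hr
ρ = λ/μ = 36.3636/72.2892 = 0.5030
Wq = ρ/(μ−λ) = 0.5030/(72.2892−36.3636) = 0.01400 hr
In minutes: 0.01400·60 = 0.8401 min

Final: 0.8401 min


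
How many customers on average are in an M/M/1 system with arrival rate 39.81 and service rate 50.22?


ρ = λ/μ = 39.81/50.22 = 0.7927
L = ρ/(1−ρ) = 0.7927/(1 − 0.7927) = 0.7927/0.2073 = 3.8242

Final: 3.8242


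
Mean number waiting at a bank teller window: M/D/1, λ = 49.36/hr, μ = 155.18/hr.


ρ = 49.36/155.18 = 0.3181
M/D/1: Lq = ρ²/(2(1−ρ)) = 0.1012/(2·0.6819) = 0.07419

Final: 0.07419


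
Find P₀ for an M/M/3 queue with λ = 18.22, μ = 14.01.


a = λ/μ = 18.22/14.01 = 1.3005; ρ = a/c = 0.4335
Σ_{k=0}^{2} a^k/k! (terms k=0..2) = 1.00000 + 1.30050 + 0.84565 = 3.14615
Tail: a^3/(3!(1−ρ)) = 2.19953/(6·0.5665) = 0.64711
P₀ = 1/(3.14615 + 0.64711) = 1/3.79326 = 0.263625

Final: 0.263625


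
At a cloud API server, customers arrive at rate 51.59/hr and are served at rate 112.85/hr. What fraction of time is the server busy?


ρ = λ/μ = 51.59/112.85 = 0.4572

Final: 0.4572


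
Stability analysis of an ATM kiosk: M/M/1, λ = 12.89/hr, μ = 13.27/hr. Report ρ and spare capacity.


Total capacity cμ = 1·13.27 = 13.27/hr
ρ = λ/(cμ) = 12.89/13.27 = 0.9714
Stable ⇔ ρ < 1: YES
Spare capacity = cμ − λ = 13.27 − 12.89 = 0.38/hr

Final: ρ = 0.9714; stable; margin = 0.38/hr


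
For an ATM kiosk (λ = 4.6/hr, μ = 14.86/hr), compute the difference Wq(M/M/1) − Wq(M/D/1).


ρ = 4.6/14.86 = 0.3096
Wq(M/M/1) = ρ/(μ−λ) = 0.3096/10.26 = 0.03017 hr
Wq(M/D/1) = ρ/(2(μ−λ)) = 0.01509 hr
Savings = 0.03017 − 0.01509 = 0.01509 hr

Final: 0.01509 hr


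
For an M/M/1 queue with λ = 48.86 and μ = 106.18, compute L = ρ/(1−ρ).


ρ = λ/μ = 48.86/106.18 = 0.4602
L = ρ/(1−ρ) = 0.4602/(1 − 0.4602) = 0.4602/0.5398 = 0.8524

Final: 0.8524


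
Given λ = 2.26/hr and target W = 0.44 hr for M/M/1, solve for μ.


W = 1/(μ−λ) ⇒ μ − λ = 1/W = 1/0.44 = 2.2727
μ = λ + 1/W = 2.26 + 2.2727 = 4.5327 per hr

Final: 4.5327 /hr


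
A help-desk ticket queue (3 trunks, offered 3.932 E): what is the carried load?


B(3,3.932) = 0.444493 (Erlang-B)
Carried load = a(1 − B) = 3.932·(1 − 0.444493) = 3.932·0.555507 = 2.1843 E

Final: 2.1843 Erlangs


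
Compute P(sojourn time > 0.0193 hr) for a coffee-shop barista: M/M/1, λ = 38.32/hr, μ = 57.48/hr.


W ~ Exponential(μ−λ) for M/M/1.
μ − λ = 57.48 − 38.32 = 19.1600
P(W > t) = e^{−(μ−λ)t} = e^{−0.3698} = 0.690881

Final: 0.690881


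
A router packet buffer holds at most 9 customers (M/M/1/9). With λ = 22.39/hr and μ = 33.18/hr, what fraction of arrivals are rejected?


ρ = λ/μ = 22.39/33.18 = 0.6748
P_K = (1−ρ)ρ^K/(1−ρ^(K+1)) = (0.3252·0.029013)/(1 − 0.019578)
= 0.009435/0.980422 = 0.009623

Final: 0.009623


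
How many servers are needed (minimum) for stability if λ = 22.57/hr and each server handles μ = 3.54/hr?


Stability requires cμ > λ ⇔ c > λ/μ.
λ/μ = 22.57/3.54 = 6.3757
Minimum integer c = ⌊6.3757⌋ + 1 = 7
Check: 7·3.54 = 24.78 > 22.57, while 6·3.54 = 21.24 ≤ 22.57

Final: 7 servers
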